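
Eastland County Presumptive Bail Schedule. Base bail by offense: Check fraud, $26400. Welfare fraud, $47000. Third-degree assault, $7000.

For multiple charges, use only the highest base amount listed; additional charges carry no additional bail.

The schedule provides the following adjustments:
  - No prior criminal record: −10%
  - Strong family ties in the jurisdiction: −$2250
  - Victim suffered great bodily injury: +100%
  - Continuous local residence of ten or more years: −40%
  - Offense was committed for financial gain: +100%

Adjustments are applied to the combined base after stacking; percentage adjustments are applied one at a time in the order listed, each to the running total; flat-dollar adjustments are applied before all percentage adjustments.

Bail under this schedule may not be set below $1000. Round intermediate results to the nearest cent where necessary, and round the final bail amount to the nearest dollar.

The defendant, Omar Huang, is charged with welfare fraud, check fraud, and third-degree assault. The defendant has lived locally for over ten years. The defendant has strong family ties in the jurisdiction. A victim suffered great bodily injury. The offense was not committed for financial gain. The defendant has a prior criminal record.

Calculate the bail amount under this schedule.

$53700

Base amounts from the schedule: welfare fraud $47000; check fraud $26400; third-degree assault $7000.
Stacking rule: use the highest base only. Highest is welfare fraud at $47000. Combined base = $47000.
Strong family ties in the jurisdiction (−$2250 flat): $47000 − $2250 = $44750.
Victim suffered great bodily injury (+100%): $44750 × 2 = $89500.
Continuous local residence of ten or more years (−40%): $89500 × 0.6 = $53700.
$53700 is at or above the $1000 minimum.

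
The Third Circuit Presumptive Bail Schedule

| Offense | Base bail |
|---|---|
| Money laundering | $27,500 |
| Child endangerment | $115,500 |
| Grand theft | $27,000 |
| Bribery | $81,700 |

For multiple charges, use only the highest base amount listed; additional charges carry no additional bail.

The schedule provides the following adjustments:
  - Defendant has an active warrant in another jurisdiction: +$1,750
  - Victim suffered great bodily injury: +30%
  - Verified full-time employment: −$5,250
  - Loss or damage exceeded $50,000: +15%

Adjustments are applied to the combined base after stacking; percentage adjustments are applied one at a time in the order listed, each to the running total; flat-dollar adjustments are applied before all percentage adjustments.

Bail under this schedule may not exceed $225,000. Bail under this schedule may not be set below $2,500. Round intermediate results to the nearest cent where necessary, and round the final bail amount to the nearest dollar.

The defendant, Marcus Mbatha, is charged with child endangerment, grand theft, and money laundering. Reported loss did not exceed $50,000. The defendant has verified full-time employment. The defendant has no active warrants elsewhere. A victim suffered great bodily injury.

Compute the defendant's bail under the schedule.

$143,325

Base amounts from the schedule: child endangerment $115,500; grand theft $27,000; money laundering $27,500.
Stacking rule: use the highest base only. Highest is child endangerment at $115,500. Combined base = $115,500.
Verified full-time employment (−$5,250 flat): $115,500 − $5,250 = $110,250.
Victim suffered great bodily injury (+30%): $110,250 × 1.3 = $143,325.
$143,325 is within the $225,000 maximum.
$143,325 is at or above the $2,500 minimum.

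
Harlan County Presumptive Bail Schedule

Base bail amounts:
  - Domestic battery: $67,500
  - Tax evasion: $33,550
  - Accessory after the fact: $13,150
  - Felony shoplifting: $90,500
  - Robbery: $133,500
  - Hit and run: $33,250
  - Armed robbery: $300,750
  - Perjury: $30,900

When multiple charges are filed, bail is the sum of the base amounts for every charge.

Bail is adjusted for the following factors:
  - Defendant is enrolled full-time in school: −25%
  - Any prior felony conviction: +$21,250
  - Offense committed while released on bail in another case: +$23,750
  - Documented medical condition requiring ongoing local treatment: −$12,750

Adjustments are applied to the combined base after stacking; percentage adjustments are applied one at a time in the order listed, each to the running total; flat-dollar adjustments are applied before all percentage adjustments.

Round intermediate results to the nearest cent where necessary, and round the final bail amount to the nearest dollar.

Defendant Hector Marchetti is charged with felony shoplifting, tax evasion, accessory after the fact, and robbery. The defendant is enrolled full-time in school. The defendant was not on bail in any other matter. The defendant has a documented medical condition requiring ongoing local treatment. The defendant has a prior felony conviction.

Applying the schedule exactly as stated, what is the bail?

$209,400

Base amounts from the schedule: felony shoplifting $90,500; tax evasion $33,550; accessory after the fact $13,150; robbery $133,500.
Stacking rule: sum of all bases. $90,500 + $33,550 + $13,150 + $133,500 = $270,700.
Any prior felony conviction (+$21,250 flat): $270,700 + $21,250 = $291,950.
Documented medical condition requiring ongoing local treatment (−$12,750 flat): $291,950 − $12,750 = $279,200.
Defendant is enrolled full-time in school (−25%): $279,200 × 0.75 = $209,400.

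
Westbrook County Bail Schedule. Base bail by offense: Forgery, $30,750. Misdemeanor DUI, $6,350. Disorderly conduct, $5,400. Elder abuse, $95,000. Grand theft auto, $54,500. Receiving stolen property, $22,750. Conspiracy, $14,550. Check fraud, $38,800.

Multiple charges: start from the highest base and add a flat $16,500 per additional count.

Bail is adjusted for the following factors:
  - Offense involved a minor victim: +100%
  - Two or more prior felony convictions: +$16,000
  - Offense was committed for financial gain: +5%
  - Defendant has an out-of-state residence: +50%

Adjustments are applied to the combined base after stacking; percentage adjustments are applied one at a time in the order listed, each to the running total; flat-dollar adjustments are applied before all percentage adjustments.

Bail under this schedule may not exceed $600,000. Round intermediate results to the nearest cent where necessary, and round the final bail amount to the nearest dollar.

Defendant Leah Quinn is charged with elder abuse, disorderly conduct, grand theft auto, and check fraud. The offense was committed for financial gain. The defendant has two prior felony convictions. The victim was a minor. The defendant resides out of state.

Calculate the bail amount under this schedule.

$505,575

Base amounts from the schedule: elder abuse $95,000; disorderly conduct $5,400; grand theft auto $54,500; check fraud $38,800.
Stacking rule: highest base plus $16,500 per additional charge. Highest is elder abuse at $95,000; 3 additional charges → +$49,500. Combined base = $144,500.
Two or more prior felony convictions (+$16,000 flat): $144,500 + $16,000 = $160,500.
Offense involved a minor victim (+100%): $160,500 × 2 = $321,000.
Offense was committed for financial gain (+5%): $321,000 × 1.05 = $337,050.
Defendant has an out-of-state residence (+50%): $337,050 × 1.5 = $505,575.
$505,575 is within the $600,000 maximum.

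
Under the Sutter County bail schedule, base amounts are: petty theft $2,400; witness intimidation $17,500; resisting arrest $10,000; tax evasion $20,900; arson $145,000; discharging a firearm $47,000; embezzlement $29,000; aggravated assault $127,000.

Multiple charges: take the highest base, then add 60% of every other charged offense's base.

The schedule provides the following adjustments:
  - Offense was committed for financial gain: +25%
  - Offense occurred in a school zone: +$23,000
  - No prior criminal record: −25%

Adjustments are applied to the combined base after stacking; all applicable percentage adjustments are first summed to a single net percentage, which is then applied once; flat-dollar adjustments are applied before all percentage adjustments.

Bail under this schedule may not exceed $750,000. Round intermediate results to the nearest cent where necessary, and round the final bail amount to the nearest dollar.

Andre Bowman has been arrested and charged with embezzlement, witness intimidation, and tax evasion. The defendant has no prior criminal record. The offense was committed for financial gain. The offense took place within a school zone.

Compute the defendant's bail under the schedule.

Base amounts from the schedule: embezzlement $29,000; witness intimidation $17,500; tax evasion $20,900.
Stacking rule: highest base plus 60% of each additional charge. Highest is embezzlement at $29,000. Additional: $17,500 × 60% = $10,500; $20,900 × 60% = $12,540. Combined base = $29,000 + $23,040 = $52,040.
Offense occurred in a school zone (+$23,000 flat): $52,040 + $23,000 = $75,040.
Net percentage adjustment: +25% −25% = +0%. $75,040 × 1 = $75,040.
$75,040 is within the $750,000 maximum.

$75,040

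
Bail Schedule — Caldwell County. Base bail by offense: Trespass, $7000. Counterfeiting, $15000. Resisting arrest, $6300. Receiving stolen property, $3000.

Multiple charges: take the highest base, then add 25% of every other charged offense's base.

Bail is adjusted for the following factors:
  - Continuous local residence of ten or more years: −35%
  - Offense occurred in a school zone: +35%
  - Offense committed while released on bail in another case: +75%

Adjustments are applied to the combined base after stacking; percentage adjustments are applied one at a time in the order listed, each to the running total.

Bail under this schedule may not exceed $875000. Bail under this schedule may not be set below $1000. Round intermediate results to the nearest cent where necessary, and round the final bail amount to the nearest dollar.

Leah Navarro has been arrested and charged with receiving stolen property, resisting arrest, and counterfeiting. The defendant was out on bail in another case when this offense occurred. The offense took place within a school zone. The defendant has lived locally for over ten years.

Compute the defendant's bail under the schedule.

$26605

Base amounts from the schedule: receiving stolen property $3000; resisting arrest $6300; counterfeiting $15000.
Stacking rule: highest base plus 25% of each additional charge. Highest is counterfeiting at $15000. Additional: $3000 × 25% = $750; $6300 × 25% = $1575. Combined base = $15000 + $2325 = $17325.
Continuous local residence of ten or more years (−35%): $17325 × 0.65 = $11261.25.
Offense occurred in a school zone (+35%): $11261.25 × 1.35 = $15202.69.
Offense committed while released on bail in another case (+75%): $15202.69 × 1.75 = $26604.71.
$26604.71 is within the $875000 maximum.
$26604.71 is at or above the $1000 minimum.
Rounded to the nearest dollar: $26605.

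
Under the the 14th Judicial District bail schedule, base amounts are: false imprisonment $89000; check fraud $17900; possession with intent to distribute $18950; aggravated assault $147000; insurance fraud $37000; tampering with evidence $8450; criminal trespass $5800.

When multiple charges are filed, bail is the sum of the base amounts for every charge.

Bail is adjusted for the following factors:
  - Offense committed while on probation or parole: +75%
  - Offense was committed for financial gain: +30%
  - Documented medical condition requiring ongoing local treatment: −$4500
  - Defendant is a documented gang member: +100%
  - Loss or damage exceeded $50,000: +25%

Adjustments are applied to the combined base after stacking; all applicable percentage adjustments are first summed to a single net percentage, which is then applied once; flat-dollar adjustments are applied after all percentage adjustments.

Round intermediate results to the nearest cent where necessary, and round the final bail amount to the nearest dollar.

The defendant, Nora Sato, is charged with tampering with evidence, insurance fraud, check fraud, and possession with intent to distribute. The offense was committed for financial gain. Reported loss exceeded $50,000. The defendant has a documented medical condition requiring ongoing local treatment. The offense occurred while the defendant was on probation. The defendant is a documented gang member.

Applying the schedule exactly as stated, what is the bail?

$267090

Base amounts from the schedule: tampering with evidence $8450; insurance fraud $37000; check fraud $17900; possession with intent to distribute $18950.
Stacking rule: sum of all bases. $8450 + $37000 + $17900 + $18950 = $82300.
Net percentage adjustment: +75% +30% +100% +25% = +230%. $82300 × 3.3 = $271590.
Documented medical condition requiring ongoing local treatment (−$4500 flat): $271590 − $4500 = $267090.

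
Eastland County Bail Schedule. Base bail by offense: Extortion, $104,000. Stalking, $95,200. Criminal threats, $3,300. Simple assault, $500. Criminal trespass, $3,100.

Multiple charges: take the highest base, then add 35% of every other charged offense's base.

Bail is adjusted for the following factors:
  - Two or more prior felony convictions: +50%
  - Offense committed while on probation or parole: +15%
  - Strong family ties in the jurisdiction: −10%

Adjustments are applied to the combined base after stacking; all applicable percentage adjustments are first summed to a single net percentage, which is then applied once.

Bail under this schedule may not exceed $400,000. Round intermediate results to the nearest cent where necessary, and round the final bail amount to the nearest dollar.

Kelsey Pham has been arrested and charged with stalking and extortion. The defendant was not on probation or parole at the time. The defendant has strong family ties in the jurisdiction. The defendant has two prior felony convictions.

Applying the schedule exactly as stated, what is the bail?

Base amounts from the schedule: stalking $95,200; extortion $104,000.
Stacking rule: highest base plus 35% of each additional charge. Highest is extortion at $104,000. Additional: $95,200 × 35% = $33,320. Combined base = $104,000 + $33,320 = $137,320.
Net percentage adjustment: +50% −10% = +40%. $137,320 × 1.4 = $192,248.
$192,248 is within the $400,000 maximum.

$192,248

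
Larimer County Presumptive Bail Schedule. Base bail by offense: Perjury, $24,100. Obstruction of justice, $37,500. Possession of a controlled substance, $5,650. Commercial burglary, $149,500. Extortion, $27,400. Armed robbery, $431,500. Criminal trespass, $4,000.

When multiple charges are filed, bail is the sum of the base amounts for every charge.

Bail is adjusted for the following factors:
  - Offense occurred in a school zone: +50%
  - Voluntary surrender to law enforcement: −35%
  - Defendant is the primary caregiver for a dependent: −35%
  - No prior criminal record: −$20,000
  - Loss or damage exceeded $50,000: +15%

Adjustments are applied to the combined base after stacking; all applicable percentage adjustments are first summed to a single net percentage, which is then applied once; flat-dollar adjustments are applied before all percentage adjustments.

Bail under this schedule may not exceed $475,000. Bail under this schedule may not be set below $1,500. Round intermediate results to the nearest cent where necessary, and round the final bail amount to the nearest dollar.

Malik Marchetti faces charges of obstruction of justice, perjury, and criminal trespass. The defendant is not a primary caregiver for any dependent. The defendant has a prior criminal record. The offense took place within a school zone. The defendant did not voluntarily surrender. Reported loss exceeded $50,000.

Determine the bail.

Base amounts from the schedule: obstruction of justice $37,500; perjury $24,100; criminal trespass $4,000.
Stacking rule: sum of all bases. $37,500 + $24,100 + $4,000 = $65,600.
Net percentage adjustment: +50% +15% = +65%. $65,600 × 1.65 = $108,240.
$108,240 is within the $475,000 maximum.
$108,240 is at or above the $1,500 minimum.

$108,240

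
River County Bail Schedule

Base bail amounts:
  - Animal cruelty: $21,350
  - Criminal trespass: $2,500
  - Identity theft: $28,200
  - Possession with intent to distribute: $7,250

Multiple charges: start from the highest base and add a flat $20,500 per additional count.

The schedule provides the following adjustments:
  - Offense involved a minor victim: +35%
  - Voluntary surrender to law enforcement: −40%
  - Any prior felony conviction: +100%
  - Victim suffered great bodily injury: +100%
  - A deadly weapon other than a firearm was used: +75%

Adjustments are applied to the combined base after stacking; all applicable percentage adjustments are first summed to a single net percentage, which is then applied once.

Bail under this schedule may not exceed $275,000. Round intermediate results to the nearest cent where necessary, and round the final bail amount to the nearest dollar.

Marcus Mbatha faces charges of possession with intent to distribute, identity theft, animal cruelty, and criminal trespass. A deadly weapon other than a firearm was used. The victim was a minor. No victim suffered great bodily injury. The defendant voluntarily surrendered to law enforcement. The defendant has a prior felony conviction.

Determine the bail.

$242,190

Base amounts from the schedule: possession with intent to distribute $7,250; identity theft $28,200; animal cruelty $21,350; criminal trespass $2,500.
Stacking rule: highest base plus $20,500 per additional charge. Highest is identity theft at $28,200; 3 additional charges → +$61,500. Combined base = $89,700.
Net percentage adjustment: +35% −40% +100% +75% = +170%. $89,700 × 2.7 = $242,190.
$242,190 is within the $275,000 maximum.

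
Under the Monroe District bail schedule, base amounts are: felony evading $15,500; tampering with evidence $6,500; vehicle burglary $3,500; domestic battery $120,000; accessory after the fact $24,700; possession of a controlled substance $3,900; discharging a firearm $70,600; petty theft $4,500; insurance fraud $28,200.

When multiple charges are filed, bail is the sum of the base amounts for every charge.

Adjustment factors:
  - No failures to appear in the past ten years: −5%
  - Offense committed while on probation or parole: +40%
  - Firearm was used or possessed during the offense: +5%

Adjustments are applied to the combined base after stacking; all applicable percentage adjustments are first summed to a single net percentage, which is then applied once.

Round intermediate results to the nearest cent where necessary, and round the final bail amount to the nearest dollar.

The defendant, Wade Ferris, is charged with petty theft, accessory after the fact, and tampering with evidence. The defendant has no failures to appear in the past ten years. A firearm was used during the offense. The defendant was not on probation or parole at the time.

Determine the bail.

$35,700

Base amounts from the schedule: petty theft $4,500; accessory after the fact $24,700; tampering with evidence $6,500.
Stacking rule: sum of all bases. $4,500 + $24,700 + $6,500 = $35,700.
Net percentage adjustment: −5% +5% = +0%. $35,700 × 1 = $35,700.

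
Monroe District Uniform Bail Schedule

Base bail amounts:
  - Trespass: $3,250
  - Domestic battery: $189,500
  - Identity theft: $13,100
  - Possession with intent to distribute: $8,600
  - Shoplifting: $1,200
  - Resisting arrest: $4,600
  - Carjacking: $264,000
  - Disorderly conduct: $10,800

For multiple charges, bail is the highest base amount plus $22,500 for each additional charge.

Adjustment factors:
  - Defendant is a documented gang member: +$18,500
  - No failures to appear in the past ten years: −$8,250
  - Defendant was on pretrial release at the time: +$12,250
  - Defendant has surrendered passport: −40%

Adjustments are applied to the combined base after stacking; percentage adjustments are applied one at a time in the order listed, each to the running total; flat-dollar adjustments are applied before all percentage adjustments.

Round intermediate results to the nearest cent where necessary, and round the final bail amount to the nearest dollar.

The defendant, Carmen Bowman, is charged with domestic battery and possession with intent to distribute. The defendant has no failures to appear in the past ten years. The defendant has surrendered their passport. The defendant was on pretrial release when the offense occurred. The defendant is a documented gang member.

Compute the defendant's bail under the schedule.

$140,700

Base amounts from the schedule: domestic battery $189,500; possession with intent to distribute $8,600.
Stacking rule: highest base plus $22,500 per additional charge. Highest is domestic battery at $189,500; 1 additional charge → +$22,500. Combined base = $212,000.
Defendant is a documented gang member (+$18,500 flat): $212,000 + $18,500 = $230,500.
No failures to appear in the past ten years (−$8,250 flat): $230,500 − $8,250 = $222,250.
Defendant was on pretrial release at the time (+$12,250 flat): $222,250 + $12,250 = $234,500.
Defendant has surrendered passport (−40%): $234,500 × 0.6 = $140,700.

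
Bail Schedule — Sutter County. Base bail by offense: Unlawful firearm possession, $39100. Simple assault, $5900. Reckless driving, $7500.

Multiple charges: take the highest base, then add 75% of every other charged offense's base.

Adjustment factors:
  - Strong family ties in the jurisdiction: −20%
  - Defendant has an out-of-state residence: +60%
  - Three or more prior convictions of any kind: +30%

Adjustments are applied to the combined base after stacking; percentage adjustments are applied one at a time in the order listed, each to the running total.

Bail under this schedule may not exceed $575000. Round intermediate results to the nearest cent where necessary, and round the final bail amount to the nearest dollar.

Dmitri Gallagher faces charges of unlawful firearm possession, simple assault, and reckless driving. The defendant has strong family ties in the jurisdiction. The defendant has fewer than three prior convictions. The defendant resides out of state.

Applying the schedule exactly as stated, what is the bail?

Base amounts from the schedule: unlawful firearm possession $39100; simple assault $5900; reckless driving $7500.
Stacking rule: highest base plus 75% of each additional charge. Highest is unlawful firearm possession at $39100. Additional: $5900 × 75% = $4425; $7500 × 75% = $5625. Combined base = $39100 + $10050 = $49150.
Strong family ties in the jurisdiction (−20%): $49150 × 0.8 = $39320.
Defendant has an out-of-state residence (+60%): $39320 × 1.6 = $62912.
$62912 is within the $575000 maximum.

$62912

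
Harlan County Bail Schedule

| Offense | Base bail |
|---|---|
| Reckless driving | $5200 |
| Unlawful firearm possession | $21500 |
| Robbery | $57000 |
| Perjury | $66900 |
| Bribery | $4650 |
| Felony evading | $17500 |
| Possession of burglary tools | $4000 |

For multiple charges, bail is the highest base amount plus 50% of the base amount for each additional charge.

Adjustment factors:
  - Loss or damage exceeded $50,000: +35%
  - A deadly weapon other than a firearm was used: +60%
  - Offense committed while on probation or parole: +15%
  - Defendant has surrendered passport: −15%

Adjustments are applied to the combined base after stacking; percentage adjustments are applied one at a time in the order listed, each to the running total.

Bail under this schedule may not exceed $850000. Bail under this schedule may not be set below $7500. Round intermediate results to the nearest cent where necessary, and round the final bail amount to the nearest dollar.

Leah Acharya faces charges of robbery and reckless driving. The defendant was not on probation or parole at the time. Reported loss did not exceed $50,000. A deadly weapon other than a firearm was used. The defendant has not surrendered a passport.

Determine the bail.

Base amounts from the schedule: robbery $57000; reckless driving $5200.
Stacking rule: highest base plus 50% of each additional charge. Highest is robbery at $57000. Additional: $5200 × 50% = $2600. Combined base = $57000 + $2600 = $59600.
A deadly weapon other than a firearm was used (+60%): $59600 × 1.6 = $95360.
$95360 is within the $850000 maximum.
$95360 is at or above the $7500 minimum.

$95360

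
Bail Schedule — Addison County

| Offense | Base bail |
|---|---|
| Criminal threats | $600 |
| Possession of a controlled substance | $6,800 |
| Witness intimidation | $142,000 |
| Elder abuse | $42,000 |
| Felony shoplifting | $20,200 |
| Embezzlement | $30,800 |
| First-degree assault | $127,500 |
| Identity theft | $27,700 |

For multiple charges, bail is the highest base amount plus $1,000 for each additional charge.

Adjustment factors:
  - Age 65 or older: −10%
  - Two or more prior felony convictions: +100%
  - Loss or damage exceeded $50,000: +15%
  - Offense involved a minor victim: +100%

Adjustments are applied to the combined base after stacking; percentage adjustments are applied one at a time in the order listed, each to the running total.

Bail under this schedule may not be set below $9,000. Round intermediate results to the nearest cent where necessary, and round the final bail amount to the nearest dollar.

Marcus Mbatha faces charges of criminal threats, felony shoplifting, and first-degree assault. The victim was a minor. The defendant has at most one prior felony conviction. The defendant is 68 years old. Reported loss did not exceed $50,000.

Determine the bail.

$233,100

Base amounts from the schedule: criminal threats $600; felony shoplifting $20,200; first-degree assault $127,500.
Stacking rule: highest base plus $1,000 per additional charge. Highest is first-degree assault at $127,500; 2 additional charges → +$2,000. Combined base = $129,500.
Age 65 or older (−10%): $129,500 × 0.9 = $116,550.
Offense involved a minor victim (+100%): $116,550 × 2 = $233,100.
$233,100 is at or above the $9,000 minimum.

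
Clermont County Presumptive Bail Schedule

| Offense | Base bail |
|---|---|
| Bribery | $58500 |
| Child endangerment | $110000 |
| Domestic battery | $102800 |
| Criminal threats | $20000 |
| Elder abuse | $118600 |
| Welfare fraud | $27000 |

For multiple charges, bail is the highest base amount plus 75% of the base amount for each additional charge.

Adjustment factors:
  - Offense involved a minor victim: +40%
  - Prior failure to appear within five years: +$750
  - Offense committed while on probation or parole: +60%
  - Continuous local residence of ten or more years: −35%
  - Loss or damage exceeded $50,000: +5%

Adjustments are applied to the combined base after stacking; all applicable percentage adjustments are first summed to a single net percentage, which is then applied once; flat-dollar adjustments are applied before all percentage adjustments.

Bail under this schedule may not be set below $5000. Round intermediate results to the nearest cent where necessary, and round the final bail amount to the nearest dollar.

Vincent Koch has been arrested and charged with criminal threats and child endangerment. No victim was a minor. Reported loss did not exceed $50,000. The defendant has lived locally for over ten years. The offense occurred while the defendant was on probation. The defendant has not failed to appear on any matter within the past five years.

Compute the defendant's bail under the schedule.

Base amounts from the schedule: criminal threats $20000; child endangerment $110000.
Stacking rule: highest base plus 75% of each additional charge. Highest is child endangerment at $110000. Additional: $20000 × 75% = $15000. Combined base = $110000 + $15000 = $125000.
Net percentage adjustment: +60% −35% = +25%. $125000 × 1.25 = $156250.
$156250 is at or above the $5000 minimum.

$156250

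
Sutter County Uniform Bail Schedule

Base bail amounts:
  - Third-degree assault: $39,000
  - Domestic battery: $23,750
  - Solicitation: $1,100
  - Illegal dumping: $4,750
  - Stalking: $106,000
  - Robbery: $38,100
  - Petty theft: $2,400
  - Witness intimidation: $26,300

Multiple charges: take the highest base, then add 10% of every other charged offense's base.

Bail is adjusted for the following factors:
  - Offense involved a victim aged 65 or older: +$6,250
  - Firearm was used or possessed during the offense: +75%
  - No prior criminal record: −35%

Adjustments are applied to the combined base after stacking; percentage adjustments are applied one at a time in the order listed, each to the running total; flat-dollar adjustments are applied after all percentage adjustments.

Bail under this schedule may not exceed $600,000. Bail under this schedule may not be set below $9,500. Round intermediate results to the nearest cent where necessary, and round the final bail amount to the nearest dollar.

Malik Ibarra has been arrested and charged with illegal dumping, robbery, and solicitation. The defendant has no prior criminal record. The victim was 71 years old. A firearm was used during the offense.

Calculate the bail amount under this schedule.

Base amounts from the schedule: illegal dumping $4,750; robbery $38,100; solicitation $1,100.
Stacking rule: highest base plus 10% of each additional charge. Highest is robbery at $38,100. Additional: $4,750 × 10% = $475; $1,100 × 10% = $110. Combined base = $38,100 + $585 = $38,685.
Firearm was used or possessed during the offense (+75%): $38,685 × 1.75 = $67,698.75.
No prior criminal record (−35%): $67,698.75 × 0.65 = $44,004.19.
Offense involved a victim aged 65 or older (+$6,250 flat): $44,004.19 + $6,250 = $50,254.19.
$50,254.19 is within the $600,000 maximum.
$50,254.19 is at or above the $9,500 minimum.
Rounded to the nearest dollar: $50,254.

$50,254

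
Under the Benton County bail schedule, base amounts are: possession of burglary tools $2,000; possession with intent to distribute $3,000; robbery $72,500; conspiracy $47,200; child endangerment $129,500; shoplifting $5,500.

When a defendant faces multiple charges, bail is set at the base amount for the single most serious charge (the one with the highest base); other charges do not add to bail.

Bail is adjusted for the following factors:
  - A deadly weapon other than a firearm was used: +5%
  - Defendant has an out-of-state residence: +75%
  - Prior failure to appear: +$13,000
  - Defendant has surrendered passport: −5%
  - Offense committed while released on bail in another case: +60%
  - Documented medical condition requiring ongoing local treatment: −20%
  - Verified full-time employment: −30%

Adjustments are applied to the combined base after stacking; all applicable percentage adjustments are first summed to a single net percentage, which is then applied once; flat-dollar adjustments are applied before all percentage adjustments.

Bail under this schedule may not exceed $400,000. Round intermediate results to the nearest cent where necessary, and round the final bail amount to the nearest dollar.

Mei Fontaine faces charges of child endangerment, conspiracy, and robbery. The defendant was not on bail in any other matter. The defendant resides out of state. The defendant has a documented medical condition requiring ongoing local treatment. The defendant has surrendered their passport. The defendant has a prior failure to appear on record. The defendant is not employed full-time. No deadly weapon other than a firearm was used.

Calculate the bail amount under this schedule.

$213,750

Base amounts from the schedule: child endangerment $129,500; conspiracy $47,200; robbery $72,500.
Stacking rule: use the highest base only. Highest is child endangerment at $129,500. Combined base = $129,500.
Prior failure to appear (+$13,000 flat): $129,500 + $13,000 = $142,500.
Net percentage adjustment: +75% −5% −20% = +50%. $142,500 × 1.5 = $213,750.
$213,750 is within the $400,000 maximum.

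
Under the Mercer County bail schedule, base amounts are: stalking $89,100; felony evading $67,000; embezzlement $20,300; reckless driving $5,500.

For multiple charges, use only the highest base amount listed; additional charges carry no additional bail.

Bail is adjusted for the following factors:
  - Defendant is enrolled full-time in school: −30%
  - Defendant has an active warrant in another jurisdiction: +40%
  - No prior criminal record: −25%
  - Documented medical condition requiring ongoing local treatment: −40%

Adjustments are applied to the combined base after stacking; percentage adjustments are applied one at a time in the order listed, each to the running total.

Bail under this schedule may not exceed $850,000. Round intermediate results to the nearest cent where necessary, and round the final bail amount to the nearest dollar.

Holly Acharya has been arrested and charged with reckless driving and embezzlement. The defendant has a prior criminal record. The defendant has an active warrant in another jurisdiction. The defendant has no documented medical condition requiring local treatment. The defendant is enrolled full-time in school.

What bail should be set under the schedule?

$19,894

Base amounts from the schedule: reckless driving $5,500; embezzlement $20,300.
Stacking rule: use the highest base only. Highest is embezzlement at $20,300. Combined base = $20,300.
Defendant is enrolled full-time in school (−30%): $20,300 × 0.7 = $14,210.
Defendant has an active warrant in another jurisdiction (+40%): $14,210 × 1.4 = $19,894.
$19,894 is within the $850,000 maximum.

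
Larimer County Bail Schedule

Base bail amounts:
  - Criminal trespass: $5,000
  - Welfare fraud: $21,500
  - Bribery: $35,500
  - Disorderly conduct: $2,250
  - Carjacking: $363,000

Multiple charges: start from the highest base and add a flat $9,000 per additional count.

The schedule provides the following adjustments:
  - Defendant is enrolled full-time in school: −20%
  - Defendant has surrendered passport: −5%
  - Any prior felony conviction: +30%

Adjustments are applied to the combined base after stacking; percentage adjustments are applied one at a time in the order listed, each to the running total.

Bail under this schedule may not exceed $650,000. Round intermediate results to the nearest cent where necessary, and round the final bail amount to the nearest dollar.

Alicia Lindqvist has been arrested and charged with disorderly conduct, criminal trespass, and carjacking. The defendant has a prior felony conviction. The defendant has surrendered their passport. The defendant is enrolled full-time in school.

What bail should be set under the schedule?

Base amounts from the schedule: disorderly conduct $2,250; criminal trespass $5,000; carjacking $363,000.
Stacking rule: highest base plus $9,000 per additional charge. Highest is carjacking at $363,000; 2 additional charges → +$18,000. Combined base = $381,000.
Defendant is enrolled full-time in school (−20%): $381,000 × 0.8 = $304,800.
Defendant has surrendered passport (−5%): $304,800 × 0.95 = $289,560.
Any prior felony conviction (+30%): $289,560 × 1.3 = $376,428.
$376,428 is within the $650,000 maximum.

$376,428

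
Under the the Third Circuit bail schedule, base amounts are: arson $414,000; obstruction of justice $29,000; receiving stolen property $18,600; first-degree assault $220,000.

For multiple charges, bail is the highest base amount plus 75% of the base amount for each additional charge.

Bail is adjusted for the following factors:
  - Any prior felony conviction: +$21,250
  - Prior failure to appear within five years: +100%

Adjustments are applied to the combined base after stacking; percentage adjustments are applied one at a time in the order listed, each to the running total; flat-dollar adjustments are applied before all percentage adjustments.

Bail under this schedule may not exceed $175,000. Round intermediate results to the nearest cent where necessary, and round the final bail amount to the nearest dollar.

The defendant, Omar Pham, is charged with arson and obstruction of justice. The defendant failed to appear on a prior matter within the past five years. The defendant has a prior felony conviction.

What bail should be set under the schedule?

Base amounts from the schedule: arson $414,000; obstruction of justice $29,000.
Stacking rule: highest base plus 75% of each additional charge. Highest is arson at $414,000. Additional: $29,000 × 75% = $21,750. Combined base = $414,000 + $21,750 = $435,750.
Any prior felony conviction (+$21,250 flat): $435,750 + $21,250 = $457,000.
Prior failure to appear within five years (+100%): $457,000 × 2 = $914,000.
Result $914,000 exceeds the maximum of $175,000; bail is capped at $175,000.

$175,000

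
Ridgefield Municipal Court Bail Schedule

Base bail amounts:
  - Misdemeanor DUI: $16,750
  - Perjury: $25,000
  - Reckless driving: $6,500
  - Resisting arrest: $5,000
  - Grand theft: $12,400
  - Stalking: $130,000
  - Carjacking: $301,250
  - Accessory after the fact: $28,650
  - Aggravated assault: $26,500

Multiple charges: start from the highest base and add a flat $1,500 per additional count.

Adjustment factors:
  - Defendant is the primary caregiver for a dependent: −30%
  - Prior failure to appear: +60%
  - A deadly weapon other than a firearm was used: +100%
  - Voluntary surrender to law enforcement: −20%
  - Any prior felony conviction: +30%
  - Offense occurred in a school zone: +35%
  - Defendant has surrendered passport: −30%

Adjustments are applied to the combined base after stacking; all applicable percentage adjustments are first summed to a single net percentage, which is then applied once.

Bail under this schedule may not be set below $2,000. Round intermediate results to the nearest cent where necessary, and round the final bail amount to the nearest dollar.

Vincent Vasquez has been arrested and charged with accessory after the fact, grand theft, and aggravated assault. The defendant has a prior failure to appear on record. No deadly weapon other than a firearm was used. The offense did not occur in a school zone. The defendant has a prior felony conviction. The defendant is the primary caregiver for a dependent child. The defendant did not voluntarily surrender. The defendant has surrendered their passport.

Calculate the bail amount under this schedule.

$41,145

Base amounts from the schedule: accessory after the fact $28,650; grand theft $12,400; aggravated assault $26,500.
Stacking rule: highest base plus $1,500 per additional charge. Highest is accessory after the fact at $28,650; 2 additional charges → +$3,000. Combined base = $31,650.
Net percentage adjustment: −30% +60% +30% −30% = +30%. $31,650 × 1.3 = $41,145.
$41,145 is at or above the $2,000 minimum.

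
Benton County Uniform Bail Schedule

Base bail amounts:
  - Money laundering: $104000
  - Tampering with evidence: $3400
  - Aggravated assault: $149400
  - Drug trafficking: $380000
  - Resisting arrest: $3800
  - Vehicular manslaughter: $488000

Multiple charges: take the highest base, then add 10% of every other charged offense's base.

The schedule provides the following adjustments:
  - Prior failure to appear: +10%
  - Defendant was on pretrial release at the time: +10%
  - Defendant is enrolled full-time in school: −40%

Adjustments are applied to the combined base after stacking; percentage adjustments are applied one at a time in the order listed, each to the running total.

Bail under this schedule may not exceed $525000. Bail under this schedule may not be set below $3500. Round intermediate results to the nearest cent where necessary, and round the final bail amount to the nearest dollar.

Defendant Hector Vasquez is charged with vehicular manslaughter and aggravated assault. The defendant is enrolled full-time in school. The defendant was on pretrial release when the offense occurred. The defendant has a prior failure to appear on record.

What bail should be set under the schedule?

$365134

Base amounts from the schedule: vehicular manslaughter $488000; aggravated assault $149400.
Stacking rule: highest base plus 10% of each additional charge. Highest is vehicular manslaughter at $488000. Additional: $149400 × 10% = $14940. Combined base = $488000 + $14940 = $502940.
Prior failure to appear (+10%): $502940 × 1.1 = $553234.
Defendant was on pretrial release at the time (+10%): $553234 × 1.1 = $608557.40.
Defendant is enrolled full-time in school (−40%): $608557.40 × 0.6 = $365134.44.
$365134.44 is within the $525000 maximum.
$365134.44 is at or above the $3500 minimum.
Rounded to the nearest dollar: $365134.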